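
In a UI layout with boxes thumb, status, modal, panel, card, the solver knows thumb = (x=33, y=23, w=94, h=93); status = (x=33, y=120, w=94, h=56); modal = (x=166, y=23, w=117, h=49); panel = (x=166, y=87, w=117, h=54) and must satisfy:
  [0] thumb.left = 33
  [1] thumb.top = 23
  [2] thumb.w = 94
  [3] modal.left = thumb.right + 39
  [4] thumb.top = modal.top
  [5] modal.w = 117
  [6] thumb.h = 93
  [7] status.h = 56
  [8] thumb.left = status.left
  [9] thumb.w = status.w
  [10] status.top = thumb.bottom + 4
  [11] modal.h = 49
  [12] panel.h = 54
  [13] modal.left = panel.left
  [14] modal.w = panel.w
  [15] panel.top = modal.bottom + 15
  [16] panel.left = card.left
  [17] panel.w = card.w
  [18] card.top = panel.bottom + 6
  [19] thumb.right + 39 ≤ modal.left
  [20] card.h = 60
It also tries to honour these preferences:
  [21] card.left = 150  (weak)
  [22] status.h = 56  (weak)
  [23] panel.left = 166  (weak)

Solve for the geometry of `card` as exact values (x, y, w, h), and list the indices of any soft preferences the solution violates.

card = (x=166, y=147, w=117, h=60)
violated soft preferences: 21

1. card.x = 166  [panel.left = card.left]
2. card.w = 117  [panel.w = card.w]
3. card.y = 147  [card.top = panel.bottom + 6]
4. card.h = 60  [card.h = 60]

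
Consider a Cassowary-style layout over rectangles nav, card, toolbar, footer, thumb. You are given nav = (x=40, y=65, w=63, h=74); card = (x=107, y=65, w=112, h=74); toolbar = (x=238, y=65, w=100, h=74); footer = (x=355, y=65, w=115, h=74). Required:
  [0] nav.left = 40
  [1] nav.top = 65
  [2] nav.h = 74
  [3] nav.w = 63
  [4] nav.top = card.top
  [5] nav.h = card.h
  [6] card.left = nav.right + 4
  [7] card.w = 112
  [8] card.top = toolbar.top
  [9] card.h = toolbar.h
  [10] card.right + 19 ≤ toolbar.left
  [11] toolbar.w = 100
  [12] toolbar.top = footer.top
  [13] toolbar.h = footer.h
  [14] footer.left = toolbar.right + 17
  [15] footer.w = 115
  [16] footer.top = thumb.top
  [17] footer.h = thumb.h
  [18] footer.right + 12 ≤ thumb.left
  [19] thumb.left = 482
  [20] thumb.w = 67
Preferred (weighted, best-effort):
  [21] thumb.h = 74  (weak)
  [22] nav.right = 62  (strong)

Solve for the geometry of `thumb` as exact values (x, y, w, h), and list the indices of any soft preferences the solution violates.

1. thumb.y = 65  [footer.top = thumb.top]
2. thumb.h = 74  [footer.h = thumb.h]
3. thumb.x = 482  [thumb.left = 482]
4. thumb.w = 67  [thumb.w = 67]

thumb = (x=482, y=65, w=67, h=74)
violated soft preferences: 22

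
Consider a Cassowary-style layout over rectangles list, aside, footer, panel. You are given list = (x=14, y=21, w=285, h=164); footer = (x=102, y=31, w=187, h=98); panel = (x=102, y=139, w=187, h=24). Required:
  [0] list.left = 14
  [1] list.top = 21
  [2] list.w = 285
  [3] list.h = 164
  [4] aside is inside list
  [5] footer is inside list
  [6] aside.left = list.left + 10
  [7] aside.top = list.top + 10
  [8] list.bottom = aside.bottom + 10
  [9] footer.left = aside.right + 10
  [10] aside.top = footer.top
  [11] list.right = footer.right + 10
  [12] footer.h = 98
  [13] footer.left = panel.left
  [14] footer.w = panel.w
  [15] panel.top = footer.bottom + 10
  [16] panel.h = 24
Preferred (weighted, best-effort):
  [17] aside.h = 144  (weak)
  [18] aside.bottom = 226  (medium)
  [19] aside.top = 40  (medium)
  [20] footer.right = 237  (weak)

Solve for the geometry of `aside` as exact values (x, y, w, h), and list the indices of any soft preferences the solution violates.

aside = (x=24, y=31, w=68, h=144)
violated soft preferences: 18, 19, 20

1. aside.x = 24  [aside.left = list.left + 10]
2. aside.y = 31  [aside.top = list.top + 10]
3. aside.h = 144  [list.bottom = aside.bottom + 10]
4. aside.w = 68  [footer.left = aside.right + 10]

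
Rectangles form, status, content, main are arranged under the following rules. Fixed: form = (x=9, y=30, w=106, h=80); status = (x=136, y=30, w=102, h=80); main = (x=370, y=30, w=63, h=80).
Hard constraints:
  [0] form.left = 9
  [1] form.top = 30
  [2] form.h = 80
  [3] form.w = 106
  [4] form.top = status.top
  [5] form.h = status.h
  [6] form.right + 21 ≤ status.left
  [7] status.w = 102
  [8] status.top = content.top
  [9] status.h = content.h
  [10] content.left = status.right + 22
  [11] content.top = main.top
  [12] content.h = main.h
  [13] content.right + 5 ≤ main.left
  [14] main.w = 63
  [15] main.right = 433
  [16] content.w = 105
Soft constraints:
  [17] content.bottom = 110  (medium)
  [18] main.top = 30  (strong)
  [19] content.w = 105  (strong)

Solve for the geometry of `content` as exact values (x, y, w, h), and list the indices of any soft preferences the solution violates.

content = (x=260, y=30, w=105, h=80)
violated soft preferences: none

1. content.y = 30  [status.top = content.top]
2. content.h = 80  [status.h = content.h]
3. content.x = 260  [content.left = status.right + 22]
4. content.w = 105  [content.w = 105]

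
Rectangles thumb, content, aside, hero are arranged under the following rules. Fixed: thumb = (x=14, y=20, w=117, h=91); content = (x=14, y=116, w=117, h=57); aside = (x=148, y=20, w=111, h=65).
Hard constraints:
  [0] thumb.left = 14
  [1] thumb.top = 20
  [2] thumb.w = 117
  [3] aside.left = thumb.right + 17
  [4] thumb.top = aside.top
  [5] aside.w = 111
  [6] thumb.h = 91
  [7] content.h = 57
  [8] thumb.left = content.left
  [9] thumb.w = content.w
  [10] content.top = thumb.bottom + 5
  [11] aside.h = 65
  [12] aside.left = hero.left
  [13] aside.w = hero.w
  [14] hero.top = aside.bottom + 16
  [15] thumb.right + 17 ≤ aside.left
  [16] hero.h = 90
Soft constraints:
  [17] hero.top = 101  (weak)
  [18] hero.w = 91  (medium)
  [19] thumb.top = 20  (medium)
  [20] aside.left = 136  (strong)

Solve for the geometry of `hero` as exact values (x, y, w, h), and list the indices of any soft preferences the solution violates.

hero = (x=148, y=101, w=111, h=90)
violated soft preferences: 18, 20

1. hero.x = 148  [aside.left = hero.left]
2. hero.w = 111  [aside.w = hero.w]
3. hero.y = 101  [hero.top = aside.bottom + 16]
4. hero.h = 90  [hero.h = 90]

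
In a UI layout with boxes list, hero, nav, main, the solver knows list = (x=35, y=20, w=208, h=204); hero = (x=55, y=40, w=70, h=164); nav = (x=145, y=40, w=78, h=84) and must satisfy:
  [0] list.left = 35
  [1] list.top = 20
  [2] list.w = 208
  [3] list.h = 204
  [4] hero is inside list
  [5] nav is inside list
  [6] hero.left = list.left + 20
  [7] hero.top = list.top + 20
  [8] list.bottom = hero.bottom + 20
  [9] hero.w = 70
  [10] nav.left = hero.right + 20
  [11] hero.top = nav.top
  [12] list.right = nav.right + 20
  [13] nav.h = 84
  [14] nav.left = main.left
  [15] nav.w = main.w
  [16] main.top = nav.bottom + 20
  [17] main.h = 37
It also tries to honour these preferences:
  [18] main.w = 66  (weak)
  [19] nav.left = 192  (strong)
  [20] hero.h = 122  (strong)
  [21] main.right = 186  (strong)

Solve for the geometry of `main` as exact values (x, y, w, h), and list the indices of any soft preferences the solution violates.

main = (x=145, y=144, w=78, h=37)
violated soft preferences: 18, 19, 20, 21

1. main.x = 145  [nav.left = main.left]
2. main.w = 78  [nav.w = main.w]
3. main.y = 144  [main.top = nav.bottom + 20]
4. main.h = 37  [main.h = 37]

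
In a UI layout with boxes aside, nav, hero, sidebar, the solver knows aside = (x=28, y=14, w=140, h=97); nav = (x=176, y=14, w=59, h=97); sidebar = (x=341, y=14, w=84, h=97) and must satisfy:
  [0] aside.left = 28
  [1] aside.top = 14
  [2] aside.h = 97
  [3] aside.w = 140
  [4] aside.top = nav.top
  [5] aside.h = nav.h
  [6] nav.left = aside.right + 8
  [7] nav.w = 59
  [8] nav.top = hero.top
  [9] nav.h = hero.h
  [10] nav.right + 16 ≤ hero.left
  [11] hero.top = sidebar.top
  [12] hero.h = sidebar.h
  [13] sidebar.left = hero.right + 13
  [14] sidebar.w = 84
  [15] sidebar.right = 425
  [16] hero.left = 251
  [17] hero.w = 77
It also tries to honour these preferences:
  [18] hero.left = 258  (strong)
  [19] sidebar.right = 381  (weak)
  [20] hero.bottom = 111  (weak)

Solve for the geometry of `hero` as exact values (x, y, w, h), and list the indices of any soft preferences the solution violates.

hero = (x=251, y=14, w=77, h=97)
violated soft preferences: 18, 19

1. hero.y = 14  [nav.top = hero.top]
2. hero.h = 97  [nav.h = hero.h]
3. hero.x = 251  [hero.left = 251]
4. hero.w = 77  [hero.w = 77]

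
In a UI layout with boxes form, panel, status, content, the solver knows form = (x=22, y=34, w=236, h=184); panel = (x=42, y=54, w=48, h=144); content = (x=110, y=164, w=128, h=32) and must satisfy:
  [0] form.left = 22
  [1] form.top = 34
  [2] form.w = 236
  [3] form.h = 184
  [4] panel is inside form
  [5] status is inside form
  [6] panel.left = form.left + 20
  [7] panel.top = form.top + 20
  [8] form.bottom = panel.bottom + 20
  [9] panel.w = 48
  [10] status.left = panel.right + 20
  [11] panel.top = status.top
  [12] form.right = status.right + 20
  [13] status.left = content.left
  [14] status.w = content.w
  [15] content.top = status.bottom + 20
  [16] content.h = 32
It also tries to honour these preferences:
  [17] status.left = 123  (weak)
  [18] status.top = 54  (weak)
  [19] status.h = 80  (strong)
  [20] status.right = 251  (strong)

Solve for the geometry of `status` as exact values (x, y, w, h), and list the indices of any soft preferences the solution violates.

status = (x=110, y=54, w=128, h=90)
violated soft preferences: 17, 19, 20

1. status.x = 110  [status.left = panel.right + 20]
2. status.y = 54  [panel.top = status.top]
3. status.w = 128  [form.right = status.right + 20]
4. status.h = 90  [content.top = status.bottom + 20]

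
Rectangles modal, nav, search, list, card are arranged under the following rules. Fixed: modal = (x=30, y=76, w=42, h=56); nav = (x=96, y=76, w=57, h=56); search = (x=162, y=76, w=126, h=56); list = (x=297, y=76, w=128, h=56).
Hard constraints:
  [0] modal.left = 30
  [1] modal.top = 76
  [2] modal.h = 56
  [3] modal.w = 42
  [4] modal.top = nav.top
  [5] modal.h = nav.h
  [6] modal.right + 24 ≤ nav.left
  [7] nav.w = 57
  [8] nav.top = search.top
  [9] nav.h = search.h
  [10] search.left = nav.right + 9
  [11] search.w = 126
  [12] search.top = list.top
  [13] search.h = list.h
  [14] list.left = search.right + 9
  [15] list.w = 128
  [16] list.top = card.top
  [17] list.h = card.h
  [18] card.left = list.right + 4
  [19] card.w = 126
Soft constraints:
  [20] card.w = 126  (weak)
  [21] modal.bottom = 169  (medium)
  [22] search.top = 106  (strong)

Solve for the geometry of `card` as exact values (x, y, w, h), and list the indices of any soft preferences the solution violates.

1. card.y = 76  [list.top = card.top]
2. card.h = 56  [list.h = card.h]
3. card.x = 429  [card.left = list.right + 4]
4. card.w = 126  [card.w = 126]

card = (x=429, y=76, w=126, h=56)
violated soft preferences: 21, 22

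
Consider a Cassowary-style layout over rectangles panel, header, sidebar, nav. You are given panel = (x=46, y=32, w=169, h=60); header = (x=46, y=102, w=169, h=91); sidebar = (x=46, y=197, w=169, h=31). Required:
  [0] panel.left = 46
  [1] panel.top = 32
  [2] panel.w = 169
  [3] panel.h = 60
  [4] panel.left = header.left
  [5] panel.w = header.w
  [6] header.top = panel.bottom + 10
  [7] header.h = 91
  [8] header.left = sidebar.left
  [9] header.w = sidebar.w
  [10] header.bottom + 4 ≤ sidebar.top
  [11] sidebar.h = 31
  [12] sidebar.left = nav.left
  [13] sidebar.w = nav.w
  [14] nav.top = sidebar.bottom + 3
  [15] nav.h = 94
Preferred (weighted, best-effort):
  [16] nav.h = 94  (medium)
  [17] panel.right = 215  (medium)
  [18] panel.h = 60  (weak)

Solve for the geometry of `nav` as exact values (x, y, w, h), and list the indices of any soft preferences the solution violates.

nav = (x=46, y=231, w=169, h=94)
violated soft preferences: none

1. nav.x = 46  [sidebar.left = nav.left]
2. nav.w = 169  [sidebar.w = nav.w]
3. nav.y = 231  [nav.top = sidebar.bottom + 3]
4. nav.h = 94  [nav.h = 94]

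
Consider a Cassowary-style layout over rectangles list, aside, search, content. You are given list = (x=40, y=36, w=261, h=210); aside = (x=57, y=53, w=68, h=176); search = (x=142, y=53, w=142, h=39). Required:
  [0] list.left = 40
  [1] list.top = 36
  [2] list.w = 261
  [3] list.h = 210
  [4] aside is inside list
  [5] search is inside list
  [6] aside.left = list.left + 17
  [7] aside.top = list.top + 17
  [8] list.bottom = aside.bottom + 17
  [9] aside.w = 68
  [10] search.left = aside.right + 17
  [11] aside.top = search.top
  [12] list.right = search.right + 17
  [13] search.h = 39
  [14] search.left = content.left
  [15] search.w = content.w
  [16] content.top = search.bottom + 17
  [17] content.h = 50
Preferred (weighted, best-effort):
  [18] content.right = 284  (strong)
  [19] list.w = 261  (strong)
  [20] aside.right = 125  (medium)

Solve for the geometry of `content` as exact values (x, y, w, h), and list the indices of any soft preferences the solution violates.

content = (x=142, y=109, w=142, h=50)
violated soft preferences: none

1. content.x = 142  [search.left = content.left]
2. content.w = 142  [search.w = content.w]
3. content.y = 109  [content.top = search.bottom + 17]
4. content.h = 50  [content.h = 50]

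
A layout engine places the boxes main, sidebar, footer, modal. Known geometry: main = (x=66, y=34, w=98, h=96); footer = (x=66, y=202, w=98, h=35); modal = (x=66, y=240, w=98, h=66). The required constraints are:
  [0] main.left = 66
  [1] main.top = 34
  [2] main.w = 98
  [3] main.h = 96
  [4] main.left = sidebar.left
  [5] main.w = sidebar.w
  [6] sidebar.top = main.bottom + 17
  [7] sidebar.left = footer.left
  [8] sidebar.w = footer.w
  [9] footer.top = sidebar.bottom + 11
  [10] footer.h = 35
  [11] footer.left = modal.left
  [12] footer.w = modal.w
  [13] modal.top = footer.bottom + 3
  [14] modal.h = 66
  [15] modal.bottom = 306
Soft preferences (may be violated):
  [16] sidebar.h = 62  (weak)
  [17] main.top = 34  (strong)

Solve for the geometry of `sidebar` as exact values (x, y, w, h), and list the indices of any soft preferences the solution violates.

sidebar = (x=66, y=147, w=98, h=44)
violated soft preferences: 16

1. sidebar.x = 66  [main.left = sidebar.left]
2. sidebar.w = 98  [main.w = sidebar.w]
3. sidebar.y = 147  [sidebar.top = main.bottom + 17]
4. sidebar.h = 44  [footer.top = sidebar.bottom + 11]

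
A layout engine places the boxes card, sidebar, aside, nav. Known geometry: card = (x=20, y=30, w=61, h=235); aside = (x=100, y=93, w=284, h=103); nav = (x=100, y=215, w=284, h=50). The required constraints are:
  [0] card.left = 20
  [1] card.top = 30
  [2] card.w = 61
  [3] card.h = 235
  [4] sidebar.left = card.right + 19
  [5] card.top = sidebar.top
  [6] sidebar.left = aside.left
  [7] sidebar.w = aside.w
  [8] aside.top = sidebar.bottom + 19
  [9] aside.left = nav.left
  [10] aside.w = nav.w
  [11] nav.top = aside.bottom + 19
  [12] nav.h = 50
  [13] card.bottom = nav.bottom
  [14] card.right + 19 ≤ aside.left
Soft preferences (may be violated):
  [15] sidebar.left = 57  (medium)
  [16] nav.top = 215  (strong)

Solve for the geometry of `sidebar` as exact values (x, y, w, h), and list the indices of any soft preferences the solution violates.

sidebar = (x=100, y=30, w=284, h=44)
violated soft preferences: 15

1. sidebar.x = 100  [sidebar.left = card.right + 19]
2. sidebar.y = 30  [card.top = sidebar.top]
3. sidebar.w = 284  [sidebar.w = aside.w]
4. sidebar.h = 44  [aside.top = sidebar.bottom + 19]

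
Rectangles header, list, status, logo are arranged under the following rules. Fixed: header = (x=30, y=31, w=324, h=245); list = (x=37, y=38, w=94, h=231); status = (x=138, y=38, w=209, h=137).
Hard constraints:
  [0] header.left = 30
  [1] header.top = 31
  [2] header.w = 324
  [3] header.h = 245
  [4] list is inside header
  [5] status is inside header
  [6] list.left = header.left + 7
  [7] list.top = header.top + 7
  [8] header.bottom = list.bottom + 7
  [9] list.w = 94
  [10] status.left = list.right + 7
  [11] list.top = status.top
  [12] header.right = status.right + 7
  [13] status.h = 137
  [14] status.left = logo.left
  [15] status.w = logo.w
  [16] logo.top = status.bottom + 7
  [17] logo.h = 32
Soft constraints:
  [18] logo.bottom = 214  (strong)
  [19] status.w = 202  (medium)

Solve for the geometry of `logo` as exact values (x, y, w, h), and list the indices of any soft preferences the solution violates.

logo = (x=138, y=182, w=209, h=32)
violated soft preferences: 19

1. logo.x = 138  [status.left = logo.left]
2. logo.w = 209  [status.w = logo.w]
3. logo.y = 182  [logo.top = status.bottom + 7]
4. logo.h = 32  [logo.h = 32]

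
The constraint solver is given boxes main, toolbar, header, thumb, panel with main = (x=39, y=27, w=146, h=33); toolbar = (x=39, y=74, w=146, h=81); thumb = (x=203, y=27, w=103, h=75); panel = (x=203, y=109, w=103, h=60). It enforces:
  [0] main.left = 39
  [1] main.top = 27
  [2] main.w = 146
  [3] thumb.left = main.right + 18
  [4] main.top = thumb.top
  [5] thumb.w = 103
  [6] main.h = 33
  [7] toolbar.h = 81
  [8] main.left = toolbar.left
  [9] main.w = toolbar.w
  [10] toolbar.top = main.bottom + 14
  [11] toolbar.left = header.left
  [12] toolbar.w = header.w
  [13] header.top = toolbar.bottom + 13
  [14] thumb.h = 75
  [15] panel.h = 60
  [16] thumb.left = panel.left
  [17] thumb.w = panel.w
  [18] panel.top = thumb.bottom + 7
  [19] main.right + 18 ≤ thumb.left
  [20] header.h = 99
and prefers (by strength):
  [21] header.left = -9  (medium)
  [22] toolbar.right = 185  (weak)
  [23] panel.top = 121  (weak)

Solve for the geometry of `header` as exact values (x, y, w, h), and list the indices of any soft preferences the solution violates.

header = (x=39, y=168, w=146, h=99)
violated soft preferences: 21, 23

1. header.x = 39  [toolbar.left = header.left]
2. header.w = 146  [toolbar.w = header.w]
3. header.y = 168  [header.top = toolbar.bottom + 13]
4. header.h = 99  [header.h = 99]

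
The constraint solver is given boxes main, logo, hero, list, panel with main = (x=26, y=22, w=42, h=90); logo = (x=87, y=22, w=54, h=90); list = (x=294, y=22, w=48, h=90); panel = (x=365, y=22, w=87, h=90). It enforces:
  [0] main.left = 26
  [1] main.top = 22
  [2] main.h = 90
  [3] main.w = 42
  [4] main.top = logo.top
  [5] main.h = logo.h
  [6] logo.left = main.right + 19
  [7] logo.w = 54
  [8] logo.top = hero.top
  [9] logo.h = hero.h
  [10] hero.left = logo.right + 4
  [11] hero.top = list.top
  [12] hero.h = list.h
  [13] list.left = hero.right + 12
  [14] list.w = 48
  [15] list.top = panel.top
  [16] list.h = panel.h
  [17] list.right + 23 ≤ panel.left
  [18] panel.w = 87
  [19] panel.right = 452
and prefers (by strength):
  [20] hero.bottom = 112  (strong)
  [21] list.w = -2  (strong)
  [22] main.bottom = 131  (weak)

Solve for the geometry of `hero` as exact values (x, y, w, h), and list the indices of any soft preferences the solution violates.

hero = (x=145, y=22, w=137, h=90)
violated soft preferences: 21, 22

1. hero.y = 22  [logo.top = hero.top]
2. hero.h = 90  [logo.h = hero.h]
3. hero.x = 145  [hero.left = logo.right + 4]
4. hero.w = 137  [list.left = hero.right + 12]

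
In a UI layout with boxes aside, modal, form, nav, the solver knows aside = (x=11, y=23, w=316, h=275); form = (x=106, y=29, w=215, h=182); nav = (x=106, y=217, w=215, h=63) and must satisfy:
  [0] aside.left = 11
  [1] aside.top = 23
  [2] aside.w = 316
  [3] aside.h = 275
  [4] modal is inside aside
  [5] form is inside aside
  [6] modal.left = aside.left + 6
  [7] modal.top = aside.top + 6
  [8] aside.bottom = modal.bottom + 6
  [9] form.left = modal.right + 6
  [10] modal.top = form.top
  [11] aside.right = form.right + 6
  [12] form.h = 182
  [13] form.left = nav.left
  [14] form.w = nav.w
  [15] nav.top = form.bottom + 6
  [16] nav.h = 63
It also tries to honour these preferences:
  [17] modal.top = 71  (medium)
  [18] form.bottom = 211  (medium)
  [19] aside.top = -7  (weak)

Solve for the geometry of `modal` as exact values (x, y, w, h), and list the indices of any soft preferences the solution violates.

modal = (x=17, y=29, w=83, h=263)
violated soft preferences: 17, 19

1. modal.x = 17  [modal.left = aside.left + 6]
2. modal.y = 29  [modal.top = aside.top + 6]
3. modal.h = 263  [aside.bottom = modal.bottom + 6]
4. modal.w = 83  [form.left = modal.right + 6]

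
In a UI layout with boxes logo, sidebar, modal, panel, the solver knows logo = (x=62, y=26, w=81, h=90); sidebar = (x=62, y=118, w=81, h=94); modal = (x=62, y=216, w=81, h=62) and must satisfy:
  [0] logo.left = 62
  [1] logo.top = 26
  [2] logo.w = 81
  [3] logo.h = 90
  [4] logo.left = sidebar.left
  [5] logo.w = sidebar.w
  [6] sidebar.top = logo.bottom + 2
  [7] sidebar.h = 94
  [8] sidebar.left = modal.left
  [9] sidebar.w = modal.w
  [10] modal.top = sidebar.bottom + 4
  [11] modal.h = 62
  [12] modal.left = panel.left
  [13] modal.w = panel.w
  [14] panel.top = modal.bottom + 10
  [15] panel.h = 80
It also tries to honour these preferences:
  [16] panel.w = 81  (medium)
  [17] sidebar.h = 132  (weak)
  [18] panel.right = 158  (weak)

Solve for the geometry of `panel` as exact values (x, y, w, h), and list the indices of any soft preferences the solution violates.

panel = (x=62, y=288, w=81, h=80)
violated soft preferences: 17, 18

1. panel.x = 62  [modal.left = panel.left]
2. panel.w = 81  [modal.w = panel.w]
3. panel.y = 288  [panel.top = modal.bottom + 10]
4. panel.h = 80  [panel.h = 80]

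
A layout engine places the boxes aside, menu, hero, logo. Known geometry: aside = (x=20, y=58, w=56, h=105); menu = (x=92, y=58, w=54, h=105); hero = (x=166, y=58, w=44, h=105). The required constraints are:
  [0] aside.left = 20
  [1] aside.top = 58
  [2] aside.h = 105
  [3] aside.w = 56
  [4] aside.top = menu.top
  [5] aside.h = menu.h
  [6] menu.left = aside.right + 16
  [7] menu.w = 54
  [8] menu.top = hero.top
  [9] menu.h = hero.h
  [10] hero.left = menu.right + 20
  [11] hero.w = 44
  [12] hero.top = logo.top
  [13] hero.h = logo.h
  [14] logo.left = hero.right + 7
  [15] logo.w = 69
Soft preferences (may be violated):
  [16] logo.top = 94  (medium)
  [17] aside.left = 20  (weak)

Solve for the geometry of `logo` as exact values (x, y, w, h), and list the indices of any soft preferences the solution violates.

1. logo.y = 58  [hero.top = logo.top]
2. logo.h = 105  [hero.h = logo.h]
3. logo.x = 217  [logo.left = hero.right + 7]
4. logo.w = 69  [logo.w = 69]

logo = (x=217, y=58, w=69, h=105)
violated soft preferences: 16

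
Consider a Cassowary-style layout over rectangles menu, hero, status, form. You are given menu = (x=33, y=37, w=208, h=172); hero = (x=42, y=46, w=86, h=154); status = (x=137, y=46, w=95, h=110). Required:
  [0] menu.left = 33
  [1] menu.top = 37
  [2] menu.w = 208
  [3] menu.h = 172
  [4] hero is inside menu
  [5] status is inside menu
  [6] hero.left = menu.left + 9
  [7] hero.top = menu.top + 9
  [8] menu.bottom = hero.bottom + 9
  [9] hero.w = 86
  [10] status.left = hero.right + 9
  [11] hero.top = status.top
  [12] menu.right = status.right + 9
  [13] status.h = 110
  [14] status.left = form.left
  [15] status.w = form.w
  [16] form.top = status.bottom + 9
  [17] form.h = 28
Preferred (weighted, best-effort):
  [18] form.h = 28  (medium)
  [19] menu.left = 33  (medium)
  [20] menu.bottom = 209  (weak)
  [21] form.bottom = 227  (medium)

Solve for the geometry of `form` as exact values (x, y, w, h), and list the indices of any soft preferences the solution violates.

1. form.x = 137  [status.left = form.left]
2. form.w = 95  [status.w = form.w]
3. form.y = 165  [form.top = status.bottom + 9]
4. form.h = 28  [form.h = 28]

form = (x=137, y=165, w=95, h=28)
violated soft preferences: 21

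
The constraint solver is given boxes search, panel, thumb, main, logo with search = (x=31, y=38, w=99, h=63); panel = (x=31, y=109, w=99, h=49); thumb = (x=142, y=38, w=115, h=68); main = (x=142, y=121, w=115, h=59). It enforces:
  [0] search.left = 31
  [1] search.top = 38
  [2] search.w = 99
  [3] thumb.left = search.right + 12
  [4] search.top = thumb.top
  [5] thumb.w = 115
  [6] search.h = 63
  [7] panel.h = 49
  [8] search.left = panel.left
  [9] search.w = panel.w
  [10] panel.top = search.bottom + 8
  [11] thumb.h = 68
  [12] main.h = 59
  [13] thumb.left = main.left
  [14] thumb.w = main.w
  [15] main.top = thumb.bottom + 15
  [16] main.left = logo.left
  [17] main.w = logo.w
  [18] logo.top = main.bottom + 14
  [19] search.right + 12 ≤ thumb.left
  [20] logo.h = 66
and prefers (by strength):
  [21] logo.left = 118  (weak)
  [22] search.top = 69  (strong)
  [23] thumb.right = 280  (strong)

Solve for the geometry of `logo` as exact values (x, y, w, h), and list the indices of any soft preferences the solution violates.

logo = (x=142, y=194, w=115, h=66)
violated soft preferences: 21, 22, 23

1. logo.x = 142  [main.left = logo.left]
2. logo.w = 115  [main.w = logo.w]
3. logo.y = 194  [logo.top = main.bottom + 14]
4. logo.h = 66  [logo.h = 66]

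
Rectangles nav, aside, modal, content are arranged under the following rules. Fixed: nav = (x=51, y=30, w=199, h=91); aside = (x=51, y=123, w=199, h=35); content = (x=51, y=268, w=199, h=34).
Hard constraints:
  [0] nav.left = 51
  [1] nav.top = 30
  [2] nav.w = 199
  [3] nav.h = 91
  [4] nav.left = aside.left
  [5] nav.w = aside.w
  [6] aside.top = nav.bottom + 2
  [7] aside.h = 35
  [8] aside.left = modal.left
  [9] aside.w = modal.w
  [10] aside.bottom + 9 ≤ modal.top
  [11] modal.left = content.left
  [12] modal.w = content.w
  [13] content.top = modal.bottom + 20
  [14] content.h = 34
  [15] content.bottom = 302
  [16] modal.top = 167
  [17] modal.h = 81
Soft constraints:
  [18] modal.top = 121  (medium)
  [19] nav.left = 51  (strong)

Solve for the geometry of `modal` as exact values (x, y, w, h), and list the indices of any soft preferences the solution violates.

1. modal.x = 51  [aside.left = modal.left]
2. modal.w = 199  [aside.w = modal.w]
3. modal.y = 167  [modal.top = 167]
4. modal.h = 81  [modal.h = 81]

modal = (x=51, y=167, w=199, h=81)
violated soft preferences: 18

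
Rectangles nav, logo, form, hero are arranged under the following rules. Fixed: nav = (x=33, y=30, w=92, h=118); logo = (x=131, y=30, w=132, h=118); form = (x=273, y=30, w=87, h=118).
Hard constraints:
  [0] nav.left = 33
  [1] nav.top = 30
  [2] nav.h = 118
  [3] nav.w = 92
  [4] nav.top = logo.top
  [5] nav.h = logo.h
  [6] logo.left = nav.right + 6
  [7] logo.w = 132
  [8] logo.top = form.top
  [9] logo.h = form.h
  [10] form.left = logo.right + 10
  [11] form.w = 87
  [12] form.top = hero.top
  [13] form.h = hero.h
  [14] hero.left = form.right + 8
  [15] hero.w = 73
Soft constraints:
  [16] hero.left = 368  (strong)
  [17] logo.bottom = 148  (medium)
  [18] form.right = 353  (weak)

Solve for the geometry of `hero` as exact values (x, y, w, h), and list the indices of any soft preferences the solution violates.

hero = (x=368, y=30, w=73, h=118)
violated soft preferences: 18

1. hero.y = 30  [form.top = hero.top]
2. hero.h = 118  [form.h = hero.h]
3. hero.x = 368  [hero.left = form.right + 8]
4. hero.w = 73  [hero.w = 73]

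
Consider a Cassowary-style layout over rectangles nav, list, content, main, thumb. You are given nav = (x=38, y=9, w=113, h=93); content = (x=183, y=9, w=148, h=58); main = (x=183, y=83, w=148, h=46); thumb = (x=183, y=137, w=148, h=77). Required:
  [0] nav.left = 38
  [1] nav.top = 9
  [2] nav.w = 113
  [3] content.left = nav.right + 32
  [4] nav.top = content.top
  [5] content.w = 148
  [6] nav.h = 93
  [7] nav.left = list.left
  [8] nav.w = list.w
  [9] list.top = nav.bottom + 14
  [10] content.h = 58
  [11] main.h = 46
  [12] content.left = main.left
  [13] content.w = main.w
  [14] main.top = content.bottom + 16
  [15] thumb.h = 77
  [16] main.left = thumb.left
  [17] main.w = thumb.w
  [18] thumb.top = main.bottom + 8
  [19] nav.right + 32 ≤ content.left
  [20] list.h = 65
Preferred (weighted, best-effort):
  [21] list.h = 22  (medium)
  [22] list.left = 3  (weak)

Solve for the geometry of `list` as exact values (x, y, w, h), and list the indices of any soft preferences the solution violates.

list = (x=38, y=116, w=113, h=65)
violated soft preferences: 21, 22

1. list.x = 38  [nav.left = list.left]
2. list.w = 113  [nav.w = list.w]
3. list.y = 116  [list.top = nav.bottom + 14]
4. list.h = 65  [list.h = 65]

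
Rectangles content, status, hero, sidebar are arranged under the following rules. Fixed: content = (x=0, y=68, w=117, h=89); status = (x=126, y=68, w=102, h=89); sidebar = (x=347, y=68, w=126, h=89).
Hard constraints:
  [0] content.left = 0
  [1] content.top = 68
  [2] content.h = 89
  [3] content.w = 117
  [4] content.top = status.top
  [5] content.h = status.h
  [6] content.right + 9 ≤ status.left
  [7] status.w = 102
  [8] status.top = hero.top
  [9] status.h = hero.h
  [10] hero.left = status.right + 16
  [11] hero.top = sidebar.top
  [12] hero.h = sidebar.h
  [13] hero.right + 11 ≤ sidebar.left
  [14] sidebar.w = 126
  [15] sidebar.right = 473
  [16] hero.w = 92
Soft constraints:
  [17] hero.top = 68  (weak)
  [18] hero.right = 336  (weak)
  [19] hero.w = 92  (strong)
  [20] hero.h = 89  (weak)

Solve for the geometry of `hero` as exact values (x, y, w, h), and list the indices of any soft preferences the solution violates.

hero = (x=244, y=68, w=92, h=89)
violated soft preferences: none

1. hero.y = 68  [status.top = hero.top]
2. hero.h = 89  [status.h = hero.h]
3. hero.x = 244  [hero.left = status.right + 16]
4. hero.w = 92  [hero.w = 92]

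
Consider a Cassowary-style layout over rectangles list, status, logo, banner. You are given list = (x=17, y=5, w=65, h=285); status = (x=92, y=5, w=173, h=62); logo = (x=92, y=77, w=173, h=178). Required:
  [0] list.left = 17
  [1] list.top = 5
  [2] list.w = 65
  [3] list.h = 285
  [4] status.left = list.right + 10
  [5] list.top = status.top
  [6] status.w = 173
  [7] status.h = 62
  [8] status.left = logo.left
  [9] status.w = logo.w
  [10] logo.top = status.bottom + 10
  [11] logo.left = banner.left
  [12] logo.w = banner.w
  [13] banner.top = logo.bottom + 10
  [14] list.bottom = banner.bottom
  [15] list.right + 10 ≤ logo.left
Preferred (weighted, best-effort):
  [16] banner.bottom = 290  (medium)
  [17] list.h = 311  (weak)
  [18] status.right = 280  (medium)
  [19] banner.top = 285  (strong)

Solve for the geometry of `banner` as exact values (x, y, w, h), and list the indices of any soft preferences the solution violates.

banner = (x=92, y=265, w=173, h=25)
violated soft preferences: 17, 18, 19

1. banner.x = 92  [logo.left = banner.left]
2. banner.w = 173  [logo.w = banner.w]
3. banner.y = 265  [banner.top = logo.bottom + 10]
4. banner.h = 25  [list.bottom = banner.bottom]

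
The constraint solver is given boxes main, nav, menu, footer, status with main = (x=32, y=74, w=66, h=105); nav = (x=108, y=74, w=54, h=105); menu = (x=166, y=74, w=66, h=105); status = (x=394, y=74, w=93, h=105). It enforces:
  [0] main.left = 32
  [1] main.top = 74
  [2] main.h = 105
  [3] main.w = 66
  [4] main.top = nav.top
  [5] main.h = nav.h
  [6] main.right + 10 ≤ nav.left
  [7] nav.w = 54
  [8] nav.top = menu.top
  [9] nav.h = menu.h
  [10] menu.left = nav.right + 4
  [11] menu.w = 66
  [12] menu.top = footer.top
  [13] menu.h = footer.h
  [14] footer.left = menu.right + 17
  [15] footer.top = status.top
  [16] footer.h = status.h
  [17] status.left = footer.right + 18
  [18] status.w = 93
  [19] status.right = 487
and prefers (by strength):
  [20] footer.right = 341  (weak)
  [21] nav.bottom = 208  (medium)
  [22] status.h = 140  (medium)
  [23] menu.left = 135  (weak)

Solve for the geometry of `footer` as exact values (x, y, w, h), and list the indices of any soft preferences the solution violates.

1. footer.y = 74  [menu.top = footer.top]
2. footer.h = 105  [menu.h = footer.h]
3. footer.x = 249  [footer.left = menu.right + 17]
4. footer.w = 127  [status.left = footer.right + 18]

footer = (x=249, y=74, w=127, h=105)
violated soft preferences: 20, 21, 22, 23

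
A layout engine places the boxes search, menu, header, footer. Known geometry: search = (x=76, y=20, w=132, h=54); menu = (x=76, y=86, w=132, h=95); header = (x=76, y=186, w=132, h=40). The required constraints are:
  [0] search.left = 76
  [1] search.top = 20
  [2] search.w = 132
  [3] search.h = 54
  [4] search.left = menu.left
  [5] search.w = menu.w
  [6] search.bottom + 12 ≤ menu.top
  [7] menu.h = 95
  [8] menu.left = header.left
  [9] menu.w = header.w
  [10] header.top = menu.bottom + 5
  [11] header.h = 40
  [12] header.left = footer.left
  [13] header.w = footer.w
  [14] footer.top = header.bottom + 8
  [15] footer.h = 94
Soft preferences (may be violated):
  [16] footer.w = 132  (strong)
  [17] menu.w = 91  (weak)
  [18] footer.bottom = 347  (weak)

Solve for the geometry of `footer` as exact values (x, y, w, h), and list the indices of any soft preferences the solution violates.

1. footer.x = 76  [header.left = footer.left]
2. footer.w = 132  [header.w = footer.w]
3. footer.y = 234  [footer.top = header.bottom + 8]
4. footer.h = 94  [footer.h = 94]

footer = (x=76, y=234, w=132, h=94)
violated soft preferences: 17, 18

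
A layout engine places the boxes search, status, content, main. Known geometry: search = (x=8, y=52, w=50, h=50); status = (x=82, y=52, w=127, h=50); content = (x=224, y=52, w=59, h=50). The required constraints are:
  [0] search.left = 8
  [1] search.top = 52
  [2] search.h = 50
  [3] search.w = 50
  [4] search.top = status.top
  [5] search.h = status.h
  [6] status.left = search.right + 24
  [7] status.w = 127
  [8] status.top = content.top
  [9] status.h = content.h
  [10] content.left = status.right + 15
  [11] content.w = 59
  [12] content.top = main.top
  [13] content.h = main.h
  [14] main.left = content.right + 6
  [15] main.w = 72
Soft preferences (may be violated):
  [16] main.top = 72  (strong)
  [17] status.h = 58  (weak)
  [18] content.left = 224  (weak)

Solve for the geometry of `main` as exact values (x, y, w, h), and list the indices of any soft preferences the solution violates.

1. main.y = 52  [content.top = main.top]
2. main.h = 50  [content.h = main.h]
3. main.x = 289  [main.left = content.right + 6]
4. main.w = 72  [main.w = 72]

main = (x=289, y=52, w=72, h=50)
violated soft preferences: 16, 17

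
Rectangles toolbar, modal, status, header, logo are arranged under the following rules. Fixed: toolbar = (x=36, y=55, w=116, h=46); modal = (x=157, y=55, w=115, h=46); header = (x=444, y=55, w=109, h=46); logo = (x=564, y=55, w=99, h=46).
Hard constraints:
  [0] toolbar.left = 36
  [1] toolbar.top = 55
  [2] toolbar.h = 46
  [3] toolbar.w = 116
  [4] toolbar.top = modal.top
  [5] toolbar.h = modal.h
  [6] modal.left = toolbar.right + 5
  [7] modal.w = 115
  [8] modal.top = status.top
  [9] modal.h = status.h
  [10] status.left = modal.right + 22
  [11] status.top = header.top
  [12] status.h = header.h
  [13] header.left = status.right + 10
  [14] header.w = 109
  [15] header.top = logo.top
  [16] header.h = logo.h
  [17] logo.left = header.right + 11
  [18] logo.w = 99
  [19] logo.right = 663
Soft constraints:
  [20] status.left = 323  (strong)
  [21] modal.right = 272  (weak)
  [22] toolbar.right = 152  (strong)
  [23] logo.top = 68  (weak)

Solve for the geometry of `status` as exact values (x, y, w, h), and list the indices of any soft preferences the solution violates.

1. status.y = 55  [modal.top = status.top]
2. status.h = 46  [modal.h = status.h]
3. status.x = 294  [status.left = modal.right + 22]
4. status.w = 140  [header.left = status.right + 10]

status = (x=294, y=55, w=140, h=46)
violated soft preferences: 20, 23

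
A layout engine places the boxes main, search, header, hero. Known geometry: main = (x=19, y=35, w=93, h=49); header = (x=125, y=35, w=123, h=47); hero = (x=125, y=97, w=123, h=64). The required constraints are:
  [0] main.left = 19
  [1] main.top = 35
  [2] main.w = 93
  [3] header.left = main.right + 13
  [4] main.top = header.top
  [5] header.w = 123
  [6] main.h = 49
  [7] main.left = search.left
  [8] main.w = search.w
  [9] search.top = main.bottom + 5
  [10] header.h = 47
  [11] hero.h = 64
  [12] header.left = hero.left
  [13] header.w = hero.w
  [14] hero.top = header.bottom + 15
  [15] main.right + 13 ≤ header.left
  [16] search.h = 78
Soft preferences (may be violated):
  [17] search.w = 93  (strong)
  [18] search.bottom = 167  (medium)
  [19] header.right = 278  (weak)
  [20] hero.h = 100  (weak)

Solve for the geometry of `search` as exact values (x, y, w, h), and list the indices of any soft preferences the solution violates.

1. search.x = 19  [main.left = search.left]
2. search.w = 93  [main.w = search.w]
3. search.y = 89  [search.top = main.bottom + 5]
4. search.h = 78  [search.h = 78]

search = (x=19, y=89, w=93, h=78)
violated soft preferences: 19, 20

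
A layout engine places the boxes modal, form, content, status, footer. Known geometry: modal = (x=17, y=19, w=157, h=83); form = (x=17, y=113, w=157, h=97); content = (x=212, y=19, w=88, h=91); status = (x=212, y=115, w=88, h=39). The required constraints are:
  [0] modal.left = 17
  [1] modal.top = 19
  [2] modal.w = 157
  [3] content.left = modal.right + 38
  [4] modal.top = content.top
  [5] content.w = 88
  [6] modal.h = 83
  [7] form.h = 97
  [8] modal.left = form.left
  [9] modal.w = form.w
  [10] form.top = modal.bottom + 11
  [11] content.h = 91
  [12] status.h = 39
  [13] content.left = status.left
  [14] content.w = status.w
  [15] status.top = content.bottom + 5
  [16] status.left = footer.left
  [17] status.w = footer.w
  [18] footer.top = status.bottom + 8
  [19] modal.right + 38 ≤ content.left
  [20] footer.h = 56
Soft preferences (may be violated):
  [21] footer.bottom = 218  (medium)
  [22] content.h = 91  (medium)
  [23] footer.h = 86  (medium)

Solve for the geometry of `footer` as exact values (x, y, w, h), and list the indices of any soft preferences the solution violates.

1. footer.x = 212  [status.left = footer.left]
2. footer.w = 88  [status.w = footer.w]
3. footer.y = 162  [footer.top = status.bottom + 8]
4. footer.h = 56  [footer.h = 56]

footer = (x=212, y=162, w=88, h=56)
violated soft preferences: 23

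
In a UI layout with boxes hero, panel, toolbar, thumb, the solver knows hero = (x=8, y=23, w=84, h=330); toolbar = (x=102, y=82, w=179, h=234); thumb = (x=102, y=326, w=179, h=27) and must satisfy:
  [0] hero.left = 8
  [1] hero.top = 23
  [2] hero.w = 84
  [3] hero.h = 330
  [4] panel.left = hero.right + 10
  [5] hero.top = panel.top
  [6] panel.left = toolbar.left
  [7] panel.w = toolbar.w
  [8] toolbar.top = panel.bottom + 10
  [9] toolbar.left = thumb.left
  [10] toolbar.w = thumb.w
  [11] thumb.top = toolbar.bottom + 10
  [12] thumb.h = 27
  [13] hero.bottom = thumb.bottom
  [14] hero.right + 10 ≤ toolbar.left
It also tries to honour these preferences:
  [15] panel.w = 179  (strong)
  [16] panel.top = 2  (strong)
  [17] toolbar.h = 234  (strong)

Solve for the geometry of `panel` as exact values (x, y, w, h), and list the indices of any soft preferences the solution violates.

panel = (x=102, y=23, w=179, h=49)
violated soft preferences: 16

1. panel.x = 102  [panel.left = hero.right + 10]
2. panel.y = 23  [hero.top = panel.top]
3. panel.w = 179  [panel.w = toolbar.w]
4. panel.h = 49  [toolbar.top = panel.bottom + 10]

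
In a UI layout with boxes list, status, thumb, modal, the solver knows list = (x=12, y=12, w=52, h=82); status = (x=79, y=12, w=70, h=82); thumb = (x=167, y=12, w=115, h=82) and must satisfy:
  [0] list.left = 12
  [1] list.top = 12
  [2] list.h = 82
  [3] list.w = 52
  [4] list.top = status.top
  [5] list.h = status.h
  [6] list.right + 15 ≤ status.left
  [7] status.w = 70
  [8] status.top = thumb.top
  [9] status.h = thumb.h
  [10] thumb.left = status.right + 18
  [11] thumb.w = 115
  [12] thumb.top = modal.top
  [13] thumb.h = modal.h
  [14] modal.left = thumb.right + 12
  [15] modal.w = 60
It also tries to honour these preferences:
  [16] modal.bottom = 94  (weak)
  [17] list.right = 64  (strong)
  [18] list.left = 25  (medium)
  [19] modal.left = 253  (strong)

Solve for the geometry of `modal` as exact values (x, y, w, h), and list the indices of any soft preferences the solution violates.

1. modal.y = 12  [thumb.top = modal.top]
2. modal.h = 82  [thumb.h = modal.h]
3. modal.x = 294  [modal.left = thumb.right + 12]
4. modal.w = 60  [modal.w = 60]

modal = (x=294, y=12, w=60, h=82)
violated soft preferences: 18, 19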